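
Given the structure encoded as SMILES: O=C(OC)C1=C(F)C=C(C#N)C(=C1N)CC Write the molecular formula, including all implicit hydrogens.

C11H11FN2O2

Walk through each heavy atom and fill implicit hydrogens from standard valence (C 4, N 3, O 2, S 2, halogen 1):
  atom 1: O, bond orders sum to 2 (valence 2) → 0 H
  atom 2: C, bond orders sum to 4 (valence 4) → 0 H
  atom 3: O, bond orders sum to 2 (valence 2) → 0 H
  atom 4: C, bond orders sum to 1 (valence 4) → 3 H
  atom 5: C, bond orders sum to 4 (valence 4) → 0 H
  atom 6: C, bond orders sum to 4 (valence 4) → 0 H
  atom 7: F (halogen, monovalent) → 0 H
  atom 8: C, bond orders sum to 3 (valence 4) → 1 H
  atom 9: C, bond orders sum to 4 (valence 4) → 0 H
  atom 10: C, bond orders sum to 4 (valence 4) → 0 H
  atom 11: N, bond orders sum to 3 (valence 3) → 0 H
  atom 12: C, bond orders sum to 4 (valence 4) → 0 H
  atom 13: C, bond orders sum to 4 (valence 4) → 0 H
  atom 14: N, bond orders sum to 1 (valence 3) → 2 H
  atom 15: C, bond orders sum to 2 (valence 4) → 2 H
  atom 16: C, bond orders sum to 1 (valence 4) → 3 H
Totals → C:11, H:11, F:1, N:2, O:2.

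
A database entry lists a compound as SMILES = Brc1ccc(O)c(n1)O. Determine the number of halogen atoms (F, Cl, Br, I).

Halogen atoms appear at heavy-atom position 1 (1×Br).
Other groups present: 2 hydroxyl.
Halogen count: 1.

1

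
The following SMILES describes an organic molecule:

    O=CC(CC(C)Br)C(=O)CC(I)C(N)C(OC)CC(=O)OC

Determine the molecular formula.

Walk through each heavy atom and fill implicit hydrogens from standard valence (C 4, N 3, O 2, S 2, halogen 1):
  atom 1: O, bond orders sum to 2 (valence 2) → 0 H
  atom 2: C, bond orders sum to 3 (valence 4) → 1 H
  atom 3: C, bond orders sum to 3 (valence 4) → 1 H
  atom 4: C, bond orders sum to 2 (valence 4) → 2 H
  atom 5: C, bond orders sum to 3 (valence 4) → 1 H
  atom 6: C, bond orders sum to 1 (valence 4) → 3 H
  atom 7: Br (halogen, monovalent) → 0 H
  atom 8: C, bond orders sum to 4 (valence 4) → 0 H
  atom 9: O, bond orders sum to 2 (valence 2) → 0 H
  atom 10: C, bond orders sum to 2 (valence 4) → 2 H
  atom 11: C, bond orders sum to 3 (valence 4) → 1 H
  atom 12: I (halogen, monovalent) → 0 H
  atom 13: C, bond orders sum to 3 (valence 4) → 1 H
  atom 14: N, bond orders sum to 1 (valence 3) → 2 H
  atom 15: C, bond orders sum to 3 (valence 4) → 1 H
  atom 16: O, bond orders sum to 2 (valence 2) → 0 H
  atom 17: C, bond orders sum to 1 (valence 4) → 3 H
  atom 18: C, bond orders sum to 2 (valence 4) → 2 H
  atom 19: C, bond orders sum to 4 (valence 4) → 0 H
  atom 20: O, bond orders sum to 2 (valence 2) → 0 H
  atom 21: O, bond orders sum to 2 (valence 2) → 0 H
  atom 22: C, bond orders sum to 1 (valence 4) → 3 H
Totals → C:14, H:23, Br:1, I:1, N:1, O:5.
In Hill order: C14H23BrINO5.

C14H23BrINO5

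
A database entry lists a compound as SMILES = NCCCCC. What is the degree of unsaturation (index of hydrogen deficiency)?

Degree of unsaturation = (number of rings) + (number of π bonds).
Ring closures in the SMILES: 0.
π bonds: none → 0 DoU from unsaturation.
Total DoU = 0 + 0 = 0.

0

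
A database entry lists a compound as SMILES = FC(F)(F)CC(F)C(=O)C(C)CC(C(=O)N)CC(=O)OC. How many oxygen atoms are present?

Scan the SMILES for O atoms (remember two-letter symbols like Cl and Br are single atoms).
Oxygen count: 4.

4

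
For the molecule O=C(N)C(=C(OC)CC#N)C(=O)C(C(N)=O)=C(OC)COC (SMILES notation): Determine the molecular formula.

Walk through each heavy atom and fill implicit hydrogens from standard valence (C 4, N 3, O 2, S 2, halogen 1):
  atom 1: O, bond orders sum to 2 (valence 2) → 0 H
  atom 2: C, bond orders sum to 4 (valence 4) → 0 H
  atom 3: N, bond orders sum to 1 (valence 3) → 2 H
  atom 4: C, bond orders sum to 4 (valence 4) → 0 H
  atom 5: C, bond orders sum to 4 (valence 4) → 0 H
  atom 6: O, bond orders sum to 2 (valence 2) → 0 H
  atom 7: C, bond orders sum to 1 (valence 4) → 3 H
  atom 8: C, bond orders sum to 2 (valence 4) → 2 H
  atom 9: C, bond orders sum to 4 (valence 4) → 0 H
  atom 10: N, bond orders sum to 3 (valence 3) → 0 H
  atom 11: C, bond orders sum to 4 (valence 4) → 0 H
  atom 12: O, bond orders sum to 2 (valence 2) → 0 H
  atom 13: C, bond orders sum to 4 (valence 4) → 0 H
  atom 14: C, bond orders sum to 4 (valence 4) → 0 H
  atom 15: N, bond orders sum to 1 (valence 3) → 2 H
  atom 16: O, bond orders sum to 2 (valence 2) → 0 H
  atom 17: C, bond orders sum to 4 (valence 4) → 0 H
  atom 18: O, bond orders sum to 2 (valence 2) → 0 H
  atom 19: C, bond orders sum to 1 (valence 4) → 3 H
  atom 20: C, bond orders sum to 2 (valence 4) → 2 H
  atom 21: O, bond orders sum to 2 (valence 2) → 0 H
  atom 22: C, bond orders sum to 1 (valence 4) → 3 H
Totals → C:13, H:17, N:3, O:6.
In Hill order: C13H17N3O6.

C13H17N3O6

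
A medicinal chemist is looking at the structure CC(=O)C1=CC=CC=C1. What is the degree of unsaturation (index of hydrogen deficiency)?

5

Degree of unsaturation = (number of rings) + (number of π bonds).
Ring closures in the SMILES: 1.
π bonds: 4 double bonds (each 1 DoU) → 4 DoU from unsaturation.
Total DoU = 1 + 4 = 5.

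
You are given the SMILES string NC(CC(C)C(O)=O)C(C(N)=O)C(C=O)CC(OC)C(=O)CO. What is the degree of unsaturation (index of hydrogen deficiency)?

4

Degree of unsaturation = (number of rings) + (number of π bonds).
Ring closures in the SMILES: 0.
π bonds: 4 double bonds (each 1 DoU) → 4 DoU from unsaturation.
Total DoU = 0 + 4 = 4.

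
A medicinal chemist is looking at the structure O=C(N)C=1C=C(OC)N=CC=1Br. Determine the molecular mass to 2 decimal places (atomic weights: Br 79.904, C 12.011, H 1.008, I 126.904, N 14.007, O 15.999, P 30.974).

231.05 g/mol

First, the molecular formula is C7H7BrN2O2 (counting implicit H from valence).
  Br: 1 × 79.904 = 79.904
  C: 7 × 12.011 = 84.077
  H: 7 × 1.008 = 7.056
  N: 2 × 14.007 = 28.014
  O: 2 × 15.999 = 31.998
Sum: 1×79.904 + 7×12.011 + 7×1.008 + 2×14.007 + 2×15.999 = 231.049 → 231.05 g/mol.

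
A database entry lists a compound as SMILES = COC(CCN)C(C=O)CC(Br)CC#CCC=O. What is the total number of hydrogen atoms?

Walk through each heavy atom and fill implicit hydrogens from standard valence (C 4, N 3, O 2, S 2, halogen 1):
  atom 1: C, bond orders sum to 1 (valence 4) → 3 H
  atom 2: O, bond orders sum to 2 (valence 2) → 0 H
  atom 3: C, bond orders sum to 3 (valence 4) → 1 H
  atom 4: C, bond orders sum to 2 (valence 4) → 2 H
  atom 5: C, bond orders sum to 2 (valence 4) → 2 H
  atom 6: N, bond orders sum to 1 (valence 3) → 2 H
  atom 7: C, bond orders sum to 3 (valence 4) → 1 H
  atom 8: C, bond orders sum to 3 (valence 4) → 1 H
  atom 9: O, bond orders sum to 2 (valence 2) → 0 H
  atom 10: C, bond orders sum to 2 (valence 4) → 2 H
  atom 11: C, bond orders sum to 3 (valence 4) → 1 H
  atom 12: Br (halogen, monovalent) → 0 H
  atom 13: C, bond orders sum to 2 (valence 4) → 2 H
  atom 14: C, bond orders sum to 4 (valence 4) → 0 H
  atom 15: C, bond orders sum to 4 (valence 4) → 0 H
  atom 16: C, bond orders sum to 2 (valence 4) → 2 H
  atom 17: C, bond orders sum to 3 (valence 4) → 1 H
  atom 18: O, bond orders sum to 2 (valence 2) → 0 H
Total hydrogens: 20.

20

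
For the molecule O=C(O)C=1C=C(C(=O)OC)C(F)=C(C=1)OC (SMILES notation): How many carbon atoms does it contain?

Count every carbon token in the SMILES (each C, including those in ring-closure positions and inside branches).
Carbon count: 10.

10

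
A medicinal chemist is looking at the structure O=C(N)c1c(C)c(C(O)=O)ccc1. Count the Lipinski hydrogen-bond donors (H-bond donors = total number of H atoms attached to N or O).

3

Donors: find every N or O and count the H atoms it carries.
  atom 1 (O): bond orders sum to 2 → 0 H
  atom 3 (N): bond orders sum to 1 → 2 H
  atom 9 (O): bond orders sum to 1 → 1 H
  atom 10 (O): bond orders sum to 2 → 0 H
Lipinski HBD = 3.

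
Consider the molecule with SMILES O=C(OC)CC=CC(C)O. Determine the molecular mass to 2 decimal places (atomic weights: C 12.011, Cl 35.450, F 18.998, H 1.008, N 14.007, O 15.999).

144.17 g/mol

First, the molecular formula is C7H12O3 (counting implicit H from valence).
  C: 7 × 12.011 = 84.077
  H: 12 × 1.008 = 12.096
  O: 3 × 15.999 = 47.997
Sum: 7×12.011 + 12×1.008 + 3×15.999 = 144.170 → 144.17 g/mol.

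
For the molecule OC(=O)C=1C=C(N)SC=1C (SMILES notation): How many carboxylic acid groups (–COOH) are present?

1

The carboxylic acid motif appears at heavy-atom position 2 in the SMILES.
Other groups present: 1 primary amine.
Carboxylic acid count: 1.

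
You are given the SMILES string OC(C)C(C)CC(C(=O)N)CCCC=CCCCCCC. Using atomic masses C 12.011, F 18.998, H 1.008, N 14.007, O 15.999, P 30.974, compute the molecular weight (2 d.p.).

297.48 g/mol

First, the molecular formula is C18H35NO2 (counting implicit H from valence).
  C: 18 × 12.011 = 216.198
  H: 35 × 1.008 = 35.280
  N: 1 × 14.007 = 14.007
  O: 2 × 15.999 = 31.998
Sum: 18×12.011 + 35×1.008 + 1×14.007 + 2×15.999 = 297.483 → 297.48 g/mol.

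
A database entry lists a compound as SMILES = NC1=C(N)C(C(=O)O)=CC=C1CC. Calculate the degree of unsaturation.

Molecular formula: C9H12N2O2.
DoU = (2C + 2 + N − H − X) / 2, where X is the halogen count and O/S are ignored.
    = (2·9 + 2 + 2 − 12 − 0) / 2 = 10 / 2 = 5.

5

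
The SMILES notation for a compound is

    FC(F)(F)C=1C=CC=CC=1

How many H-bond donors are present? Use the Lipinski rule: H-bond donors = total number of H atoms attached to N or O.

0

Donors: find every N or O and count the H atoms it carries.
  (no N or O atoms present)
Lipinski HBD = 0.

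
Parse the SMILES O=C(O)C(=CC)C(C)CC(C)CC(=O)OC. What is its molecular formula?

Walk through each heavy atom and fill implicit hydrogens from standard valence (C 4, N 3, O 2, S 2, halogen 1):
  atom 1: O, bond orders sum to 2 (valence 2) → 0 H
  atom 2: C, bond orders sum to 4 (valence 4) → 0 H
  atom 3: O, bond orders sum to 1 (valence 2) → 1 H
  atom 4: C, bond orders sum to 4 (valence 4) → 0 H
  atom 5: C, bond orders sum to 3 (valence 4) → 1 H
  atom 6: C, bond orders sum to 1 (valence 4) → 3 H
  atom 7: C, bond orders sum to 3 (valence 4) → 1 H
  atom 8: C, bond orders sum to 1 (valence 4) → 3 H
  atom 9: C, bond orders sum to 2 (valence 4) → 2 H
  atom 10: C, bond orders sum to 3 (valence 4) → 1 H
  atom 11: C, bond orders sum to 1 (valence 4) → 3 H
  atom 12: C, bond orders sum to 2 (valence 4) → 2 H
  atom 13: C, bond orders sum to 4 (valence 4) → 0 H
  atom 14: O, bond orders sum to 2 (valence 2) → 0 H
  atom 15: O, bond orders sum to 2 (valence 2) → 0 H
  atom 16: C, bond orders sum to 1 (valence 4) → 3 H
Totals → C:12, H:20, O:4.

C12H20O4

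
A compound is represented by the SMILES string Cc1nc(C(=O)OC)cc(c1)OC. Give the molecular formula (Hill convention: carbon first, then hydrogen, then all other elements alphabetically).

C9H11NO3

Walk through each heavy atom and fill implicit hydrogens from standard valence (C 4, N 3, O 2, S 2, halogen 1); for lowercase aromatic atoms, an aromatic c carries 1 H when it has two neighbours and 0 H with three, and aromatic n carries 0 H:
  atom 1: C, bond orders sum to 1 (valence 4) → 3 H
  atom 2: aromatic c, 3 neighbours → 0 H
  atom 3: aromatic n, 2 neighbours → 0 H
  atom 4: aromatic c, 3 neighbours → 0 H
  atom 5: C, bond orders sum to 4 (valence 4) → 0 H
  atom 6: O, bond orders sum to 2 (valence 2) → 0 H
  atom 7: O, bond orders sum to 2 (valence 2) → 0 H
  atom 8: C, bond orders sum to 1 (valence 4) → 3 H
  atom 9: aromatic c, 2 neighbours → 1 H
  atom 10: aromatic c, 3 neighbours → 0 H
  atom 11: aromatic c, 2 neighbours → 1 H
  atom 12: O, bond orders sum to 2 (valence 2) → 0 H
  atom 13: C, bond orders sum to 1 (valence 4) → 3 H
Totals → C:9, H:11, N:1, O:3.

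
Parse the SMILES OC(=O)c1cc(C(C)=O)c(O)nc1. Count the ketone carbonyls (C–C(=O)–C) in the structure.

1

The ketone motif appears at heavy-atom position 7 in the SMILES.
Other groups present: 1 carboxylic acid, 1 hydroxyl.
Ketone count: 1.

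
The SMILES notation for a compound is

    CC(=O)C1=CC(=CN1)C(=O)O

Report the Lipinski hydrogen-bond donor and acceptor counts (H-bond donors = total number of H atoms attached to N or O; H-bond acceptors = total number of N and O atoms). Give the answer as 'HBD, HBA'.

Donors: find every N or O and count the H atoms it carries.
  atom 3 (O): bond orders sum to 2 → 0 H
  atom 8 (N): bond orders sum to 2 → 1 H
  atom 10 (O): bond orders sum to 2 → 0 H
  atom 11 (O): bond orders sum to 1 → 1 H
Lipinski HBD = 2.
Acceptors: N atoms = 1, O atoms = 3 → HBA = 4.

2, 4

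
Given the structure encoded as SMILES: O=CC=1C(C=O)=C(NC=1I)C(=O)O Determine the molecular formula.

C7H4INO4

Walk through each heavy atom and fill implicit hydrogens from standard valence (C 4, N 3, O 2, S 2, halogen 1):
  atom 1: O, bond orders sum to 2 (valence 2) → 0 H
  atom 2: C, bond orders sum to 3 (valence 4) → 1 H
  atom 3: C, bond orders sum to 4 (valence 4) → 0 H
  atom 4: C, bond orders sum to 4 (valence 4) → 0 H
  atom 5: C, bond orders sum to 3 (valence 4) → 1 H
  atom 6: O, bond orders sum to 2 (valence 2) → 0 H
  atom 7: C, bond orders sum to 4 (valence 4) → 0 H
  atom 8: N, bond orders sum to 2 (valence 3) → 1 H
  atom 9: C, bond orders sum to 4 (valence 4) → 0 H
  atom 10: I (halogen, monovalent) → 0 H
  atom 11: C, bond orders sum to 4 (valence 4) → 0 H
  atom 12: O, bond orders sum to 2 (valence 2) → 0 H
  atom 13: O, bond orders sum to 1 (valence 2) → 1 H
Totals → C:7, H:4, I:1, N:1, O:4.
In Hill order: C7H4INO4.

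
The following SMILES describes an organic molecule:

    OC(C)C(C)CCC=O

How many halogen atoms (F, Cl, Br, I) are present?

0

Scan the SMILES for the halogen motif — none present.
Groups that are present: 1 aldehyde, 1 hydroxyl.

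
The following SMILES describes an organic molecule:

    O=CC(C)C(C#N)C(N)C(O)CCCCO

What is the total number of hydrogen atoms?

20

Walk through each heavy atom and fill implicit hydrogens from standard valence (C 4, N 3, O 2, S 2, halogen 1):
  atom 1: O, bond orders sum to 2 (valence 2) → 0 H
  atom 2: C, bond orders sum to 3 (valence 4) → 1 H
  atom 3: C, bond orders sum to 3 (valence 4) → 1 H
  atom 4: C, bond orders sum to 1 (valence 4) → 3 H
  atom 5: C, bond orders sum to 3 (valence 4) → 1 H
  atom 6: C, bond orders sum to 4 (valence 4) → 0 H
  atom 7: N, bond orders sum to 3 (valence 3) → 0 H
  atom 8: C, bond orders sum to 3 (valence 4) → 1 H
  atom 9: N, bond orders sum to 1 (valence 3) → 2 H
  atom 10: C, bond orders sum to 3 (valence 4) → 1 H
  atom 11: O, bond orders sum to 1 (valence 2) → 1 H
  atom 12: C, bond orders sum to 2 (valence 4) → 2 H
  atom 13: C, bond orders sum to 2 (valence 4) → 2 H
  atom 14: C, bond orders sum to 2 (valence 4) → 2 H
  atom 15: C, bond orders sum to 2 (valence 4) → 2 H
  atom 16: O, bond orders sum to 1 (valence 2) → 1 H
Total hydrogens: 20.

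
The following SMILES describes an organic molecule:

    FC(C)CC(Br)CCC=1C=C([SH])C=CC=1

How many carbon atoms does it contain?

Count every carbon token in the SMILES (each C, including those in ring-closure positions and inside branches).
Carbon count: 12.

12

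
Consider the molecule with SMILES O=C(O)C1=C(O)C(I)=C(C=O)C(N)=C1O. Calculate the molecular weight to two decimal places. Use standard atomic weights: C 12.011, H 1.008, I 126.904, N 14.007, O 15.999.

323.04 g/mol

First, the molecular formula is C8H6INO5 (counting implicit H from valence).
  C: 8 × 12.011 = 96.088
  H: 6 × 1.008 = 6.048
  I: 1 × 126.904 = 126.904
  N: 1 × 14.007 = 14.007
  O: 5 × 15.999 = 79.995
Sum: 8×12.011 + 6×1.008 + 1×126.904 + 1×14.007 + 5×15.999 = 323.042 → 323.04 g/mol.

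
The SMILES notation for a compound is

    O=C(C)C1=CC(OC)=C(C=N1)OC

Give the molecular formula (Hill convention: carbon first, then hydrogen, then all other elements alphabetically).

C9H11NO3

Walk through each heavy atom and fill implicit hydrogens from standard valence (C 4, N 3, O 2, S 2, halogen 1):
  atom 1: O, bond orders sum to 2 (valence 2) → 0 H
  atom 2: C, bond orders sum to 4 (valence 4) → 0 H
  atom 3: C, bond orders sum to 1 (valence 4) → 3 H
  atom 4: C, bond orders sum to 4 (valence 4) → 0 H
  atom 5: C, bond orders sum to 3 (valence 4) → 1 H
  atom 6: C, bond orders sum to 4 (valence 4) → 0 H
  atom 7: O, bond orders sum to 2 (valence 2) → 0 H
  atom 8: C, bond orders sum to 1 (valence 4) → 3 H
  atom 9: C, bond orders sum to 4 (valence 4) → 0 H
  atom 10: C, bond orders sum to 3 (valence 4) → 1 H
  atom 11: N, bond orders sum to 3 (valence 3) → 0 H
  atom 12: O, bond orders sum to 2 (valence 2) → 0 H
  atom 13: C, bond orders sum to 1 (valence 4) → 3 H
Totals → C:9, H:11, N:1, O:3.
In Hill order: C9H11NO3.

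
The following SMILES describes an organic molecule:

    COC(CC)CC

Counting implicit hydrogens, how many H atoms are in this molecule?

Walk through each heavy atom and fill implicit hydrogens from standard valence (C 4, N 3, O 2, S 2, halogen 1):
  atom 1: C, bond orders sum to 1 (valence 4) → 3 H
  atom 2: O, bond orders sum to 2 (valence 2) → 0 H
  atom 3: C, bond orders sum to 3 (valence 4) → 1 H
  atom 4: C, bond orders sum to 2 (valence 4) → 2 H
  atom 5: C, bond orders sum to 1 (valence 4) → 3 H
  atom 6: C, bond orders sum to 2 (valence 4) → 2 H
  atom 7: C, bond orders sum to 1 (valence 4) → 3 H
Total hydrogens: 14.

14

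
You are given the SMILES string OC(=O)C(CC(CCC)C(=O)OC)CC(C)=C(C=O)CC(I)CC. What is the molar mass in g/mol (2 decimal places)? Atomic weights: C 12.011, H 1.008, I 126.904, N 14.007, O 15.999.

First, the molecular formula is C18H29IO5 (counting implicit H from valence).
  C: 18 × 12.011 = 216.198
  H: 29 × 1.008 = 29.232
  I: 1 × 126.904 = 126.904
  O: 5 × 15.999 = 79.995
Sum: 18×12.011 + 29×1.008 + 1×126.904 + 5×15.999 = 452.329 → 452.33 g/mol.

452.33 g/mol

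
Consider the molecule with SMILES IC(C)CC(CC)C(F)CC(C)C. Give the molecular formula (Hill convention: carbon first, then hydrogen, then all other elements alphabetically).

Walk through each heavy atom and fill implicit hydrogens from standard valence (C 4, N 3, O 2, S 2, halogen 1):
  atom 1: I (halogen, monovalent) → 0 H
  atom 2: C, bond orders sum to 3 (valence 4) → 1 H
  atom 3: C, bond orders sum to 1 (valence 4) → 3 H
  atom 4: C, bond orders sum to 2 (valence 4) → 2 H
  atom 5: C, bond orders sum to 3 (valence 4) → 1 H
  atom 6: C, bond orders sum to 2 (valence 4) → 2 H
  atom 7: C, bond orders sum to 1 (valence 4) → 3 H
  atom 8: C, bond orders sum to 3 (valence 4) → 1 H
  atom 9: F (halogen, monovalent) → 0 H
  atom 10: C, bond orders sum to 2 (valence 4) → 2 H
  atom 11: C, bond orders sum to 3 (valence 4) → 1 H
  atom 12: C, bond orders sum to 1 (valence 4) → 3 H
  atom 13: C, bond orders sum to 1 (valence 4) → 3 H
Totals → C:11, H:22, F:1, I:1.

C11H22FI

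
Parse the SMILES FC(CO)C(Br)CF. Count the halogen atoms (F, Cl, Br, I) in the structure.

Halogen atoms appear at heavy-atom positions 1, 6, 8 (1×Br, 2×F).
Other groups present: 1 hydroxyl.
Halogen count: 3.

3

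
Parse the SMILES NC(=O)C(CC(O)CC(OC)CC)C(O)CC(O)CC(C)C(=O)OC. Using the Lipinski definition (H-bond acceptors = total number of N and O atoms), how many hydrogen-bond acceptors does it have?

N atoms: 1; O atoms: 7.
Lipinski HBA = 1 + 7 = 8.

8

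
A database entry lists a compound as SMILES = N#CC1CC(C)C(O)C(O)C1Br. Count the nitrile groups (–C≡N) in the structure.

The nitrile motif appears at heavy-atom position 2 in the SMILES.
Other groups present: 2 hydroxyl.
Nitrile count: 1.

1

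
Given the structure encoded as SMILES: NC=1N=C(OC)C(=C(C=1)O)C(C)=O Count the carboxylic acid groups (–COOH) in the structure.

0

Scan the SMILES for the carboxylic acid motif — none present.
Groups that are present: 1 ether, 1 hydroxyl, 1 ketone, 1 primary amine.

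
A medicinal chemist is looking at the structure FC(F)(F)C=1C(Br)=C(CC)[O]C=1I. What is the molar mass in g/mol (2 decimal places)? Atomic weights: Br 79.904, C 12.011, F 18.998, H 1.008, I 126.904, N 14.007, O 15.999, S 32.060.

First, the molecular formula is C7H5BrF3IO (counting implicit H from valence).
  Br: 1 × 79.904 = 79.904
  C: 7 × 12.011 = 84.077
  F: 3 × 18.998 = 56.994
  H: 5 × 1.008 = 5.040
  I: 1 × 126.904 = 126.904
  O: 1 × 15.999 = 15.999
Sum: 1×79.904 + 7×12.011 + 3×18.998 + 5×1.008 + 1×126.904 + 1×15.999 = 368.918 → 368.92 g/mol.

368.92 g/mol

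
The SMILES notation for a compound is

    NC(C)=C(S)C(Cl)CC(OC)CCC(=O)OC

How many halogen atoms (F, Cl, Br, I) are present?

Halogen atoms appear at heavy-atom position 7 (1×Cl).
Other groups present: 1 alkene, 1 ester, 1 ether, 1 primary amine, 1 thiol.
Halogen count: 1.

1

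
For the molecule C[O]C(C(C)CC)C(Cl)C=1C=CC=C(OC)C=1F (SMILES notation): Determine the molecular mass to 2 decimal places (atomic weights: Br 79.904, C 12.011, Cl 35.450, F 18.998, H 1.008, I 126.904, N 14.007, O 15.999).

First, the molecular formula is C14H20ClFO2 (counting implicit H from valence).
  C: 14 × 12.011 = 168.154
  Cl: 1 × 35.450 = 35.450
  F: 1 × 18.998 = 18.998
  H: 20 × 1.008 = 20.160
  O: 2 × 15.999 = 31.998
Sum: 14×12.011 + 1×35.450 + 1×18.998 + 20×1.008 + 2×15.999 = 274.760 → 274.76 g/mol.

274.76 g/mol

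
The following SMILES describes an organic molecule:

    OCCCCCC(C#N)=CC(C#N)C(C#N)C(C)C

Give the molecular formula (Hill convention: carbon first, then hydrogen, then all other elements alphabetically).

Walk through each heavy atom and fill implicit hydrogens from standard valence (C 4, N 3, O 2, S 2, halogen 1):
  atom 1: O, bond orders sum to 1 (valence 2) → 1 H
  atom 2: C, bond orders sum to 2 (valence 4) → 2 H
  atom 3: C, bond orders sum to 2 (valence 4) → 2 H
  atom 4: C, bond orders sum to 2 (valence 4) → 2 H
  atom 5: C, bond orders sum to 2 (valence 4) → 2 H
  atom 6: C, bond orders sum to 2 (valence 4) → 2 H
  atom 7: C, bond orders sum to 4 (valence 4) → 0 H
  atom 8: C, bond orders sum to 4 (valence 4) → 0 H
  atom 9: N, bond orders sum to 3 (valence 3) → 0 H
  atom 10: C, bond orders sum to 3 (valence 4) → 1 H
  atom 11: C, bond orders sum to 3 (valence 4) → 1 H
  atom 12: C, bond orders sum to 4 (valence 4) → 0 H
  atom 13: N, bond orders sum to 3 (valence 3) → 0 H
  atom 14: C, bond orders sum to 3 (valence 4) → 1 H
  atom 15: C, bond orders sum to 4 (valence 4) → 0 H
  atom 16: N, bond orders sum to 3 (valence 3) → 0 H
  atom 17: C, bond orders sum to 3 (valence 4) → 1 H
  atom 18: C, bond orders sum to 1 (valence 4) → 3 H
  atom 19: C, bond orders sum to 1 (valence 4) → 3 H
Totals → C:15, H:21, N:3, O:1.
In Hill order: C15H21N3O.

C15H21N3O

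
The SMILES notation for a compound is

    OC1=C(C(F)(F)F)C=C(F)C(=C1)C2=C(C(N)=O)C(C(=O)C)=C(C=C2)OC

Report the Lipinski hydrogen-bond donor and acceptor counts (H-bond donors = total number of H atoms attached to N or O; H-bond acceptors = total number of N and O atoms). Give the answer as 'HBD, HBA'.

Donors: find every N or O and count the H atoms it carries.
  atom 1 (O): bond orders sum to 1 → 1 H
  atom 16 (N): bond orders sum to 1 → 2 H
  atom 17 (O): bond orders sum to 2 → 0 H
  atom 20 (O): bond orders sum to 2 → 0 H
  atom 25 (O): bond orders sum to 2 → 0 H
Lipinski HBD = 3.
Acceptors: N atoms = 1, O atoms = 4 → HBA = 5.

3, 5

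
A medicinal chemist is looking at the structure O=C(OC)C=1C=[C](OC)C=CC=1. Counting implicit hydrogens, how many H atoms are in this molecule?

10

Walk through each heavy atom and fill implicit hydrogens from standard valence (C 4, N 3, O 2, S 2, halogen 1):
  atom 1: O, bond orders sum to 2 (valence 2) → 0 H
  atom 2: C, bond orders sum to 4 (valence 4) → 0 H
  atom 3: O, bond orders sum to 2 (valence 2) → 0 H
  atom 4: C, bond orders sum to 1 (valence 4) → 3 H
  atom 5: C, bond orders sum to 4 (valence 4) → 0 H
  atom 6: C, bond orders sum to 3 (valence 4) → 1 H
  atom 7: C with explicit H count 0
  atom 8: O, bond orders sum to 2 (valence 2) → 0 H
  atom 9: C, bond orders sum to 1 (valence 4) → 3 H
  atom 10: C, bond orders sum to 3 (valence 4) → 1 H
  atom 11: C, bond orders sum to 3 (valence 4) → 1 H
  atom 12: C, bond orders sum to 3 (valence 4) → 1 H
Total hydrogens: 10.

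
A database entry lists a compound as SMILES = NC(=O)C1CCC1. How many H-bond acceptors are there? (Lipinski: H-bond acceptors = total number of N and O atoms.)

2

N atoms: 1; O atoms: 1.
Lipinski HBA = 1 + 1 = 2.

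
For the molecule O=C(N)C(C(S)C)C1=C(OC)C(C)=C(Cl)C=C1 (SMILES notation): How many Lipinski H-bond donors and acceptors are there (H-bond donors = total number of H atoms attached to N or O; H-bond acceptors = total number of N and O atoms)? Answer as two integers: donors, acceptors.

Donors: find every N or O and count the H atoms it carries.
  atom 1 (O): bond orders sum to 2 → 0 H
  atom 3 (N): bond orders sum to 1 → 2 H
  atom 10 (O): bond orders sum to 2 → 0 H
Lipinski HBD = 2.
Acceptors: N atoms = 1, O atoms = 2 → HBA = 3.

2, 3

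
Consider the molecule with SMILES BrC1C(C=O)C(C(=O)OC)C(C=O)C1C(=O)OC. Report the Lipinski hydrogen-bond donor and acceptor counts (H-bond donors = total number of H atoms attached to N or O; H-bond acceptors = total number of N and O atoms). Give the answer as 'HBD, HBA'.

0, 6

Donors: find every N or O and count the H atoms it carries.
  atom 5 (O): bond orders sum to 2 → 0 H
  atom 8 (O): bond orders sum to 2 → 0 H
  atom 9 (O): bond orders sum to 2 → 0 H
  atom 13 (O): bond orders sum to 2 → 0 H
  atom 16 (O): bond orders sum to 2 → 0 H
  atom 17 (O): bond orders sum to 2 → 0 H
Lipinski HBD = 0.
Acceptors: N atoms = 0, O atoms = 6 → HBA = 6.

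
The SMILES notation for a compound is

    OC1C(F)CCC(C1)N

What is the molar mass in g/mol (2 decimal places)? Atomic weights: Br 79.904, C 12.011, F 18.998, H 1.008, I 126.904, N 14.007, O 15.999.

First, the molecular formula is C6H12FNO (counting implicit H from valence).
  C: 6 × 12.011 = 72.066
  F: 1 × 18.998 = 18.998
  H: 12 × 1.008 = 12.096
  N: 1 × 14.007 = 14.007
  O: 1 × 15.999 = 15.999
Sum: 6×12.011 + 1×18.998 + 12×1.008 + 1×14.007 + 1×15.999 = 133.166 → 133.17 g/mol.

133.17 g/mol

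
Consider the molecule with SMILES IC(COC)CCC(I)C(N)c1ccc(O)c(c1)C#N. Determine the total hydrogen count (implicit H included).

18

Walk through each heavy atom and fill implicit hydrogens from standard valence (C 4, N 3, O 2, S 2, halogen 1); for lowercase aromatic atoms, an aromatic c carries 1 H when it has two neighbours and 0 H with three, and aromatic n carries 0 H:
  atom 1: I (halogen, monovalent) → 0 H
  atom 2: C, bond orders sum to 3 (valence 4) → 1 H
  atom 3: C, bond orders sum to 2 (valence 4) → 2 H
  atom 4: O, bond orders sum to 2 (valence 2) → 0 H
  atom 5: C, bond orders sum to 1 (valence 4) → 3 H
  atom 6: C, bond orders sum to 2 (valence 4) → 2 H
  atom 7: C, bond orders sum to 2 (valence 4) → 2 H
  atom 8: C, bond orders sum to 3 (valence 4) → 1 H
  atom 9: I (halogen, monovalent) → 0 H
  atom 10: C, bond orders sum to 3 (valence 4) → 1 H
  atom 11: N, bond orders sum to 1 (valence 3) → 2 H
  atom 12: aromatic c, 3 neighbours → 0 H
  atom 13: aromatic c, 2 neighbours → 1 H
  atom 14: aromatic c, 2 neighbours → 1 H
  atom 15: aromatic c, 3 neighbours → 0 H
  atom 16: O, bond orders sum to 1 (valence 2) → 1 H
  atom 17: aromatic c, 3 neighbours → 0 H
  atom 18: aromatic c, 2 neighbours → 1 H
  atom 19: C, bond orders sum to 4 (valence 4) → 0 H
  atom 20: N, bond orders sum to 3 (valence 3) → 0 H
Total hydrogens: 18.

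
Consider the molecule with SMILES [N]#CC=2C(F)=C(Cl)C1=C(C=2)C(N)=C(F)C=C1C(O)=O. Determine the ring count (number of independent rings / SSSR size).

2

In SMILES, each pair of matching ring-closure digits denotes one ring-closing bond; the number of such bonds equals the number of independent rings.
Ring-closure bonds here: 2.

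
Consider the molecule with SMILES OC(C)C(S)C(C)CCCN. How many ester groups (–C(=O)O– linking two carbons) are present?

Scan the SMILES for the ester motif — none present.
Groups that are present: 1 hydroxyl, 1 primary amine, 1 thiol.

0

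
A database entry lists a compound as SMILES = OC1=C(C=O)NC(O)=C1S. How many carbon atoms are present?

5

Count every carbon token in the SMILES (each C, including those in ring-closure positions and inside branches).
Carbon count: 5.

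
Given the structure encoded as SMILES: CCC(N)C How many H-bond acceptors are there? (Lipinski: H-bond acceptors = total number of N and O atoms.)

1

N atoms: 1; O atoms: 0.
Lipinski HBA = 1 + 0 = 1.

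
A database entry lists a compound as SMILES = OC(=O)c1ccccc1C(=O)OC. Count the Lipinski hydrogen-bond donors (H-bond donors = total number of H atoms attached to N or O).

Donors: find every N or O and count the H atoms it carries.
  atom 1 (O): bond orders sum to 1 → 1 H
  atom 3 (O): bond orders sum to 2 → 0 H
  atom 11 (O): bond orders sum to 2 → 0 H
  atom 12 (O): bond orders sum to 2 → 0 H
Lipinski HBD = 1.

1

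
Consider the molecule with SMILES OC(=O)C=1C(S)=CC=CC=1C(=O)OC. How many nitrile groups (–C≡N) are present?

Scan the SMILES for the nitrile motif — none present.
Groups that are present: 1 carboxylic acid, 1 ester, 1 thiol.

0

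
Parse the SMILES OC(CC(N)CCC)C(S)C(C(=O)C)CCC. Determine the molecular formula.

C13H27NO2S

Walk through each heavy atom and fill implicit hydrogens from standard valence (C 4, N 3, O 2, S 2, halogen 1):
  atom 1: O, bond orders sum to 1 (valence 2) → 1 H
  atom 2: C, bond orders sum to 3 (valence 4) → 1 H
  atom 3: C, bond orders sum to 2 (valence 4) → 2 H
  atom 4: C, bond orders sum to 3 (valence 4) → 1 H
  atom 5: N, bond orders sum to 1 (valence 3) → 2 H
  atom 6: C, bond orders sum to 2 (valence 4) → 2 H
  atom 7: C, bond orders sum to 2 (valence 4) → 2 H
  atom 8: C, bond orders sum to 1 (valence 4) → 3 H
  atom 9: C, bond orders sum to 3 (valence 4) → 1 H
  atom 10: S, bond orders sum to 1 (valence 2) → 1 H
  atom 11: C, bond orders sum to 3 (valence 4) → 1 H
  atom 12: C, bond orders sum to 4 (valence 4) → 0 H
  atom 13: O, bond orders sum to 2 (valence 2) → 0 H
  atom 14: C, bond orders sum to 1 (valence 4) → 3 H
  atom 15: C, bond orders sum to 2 (valence 4) → 2 H
  atom 16: C, bond orders sum to 2 (valence 4) → 2 H
  atom 17: C, bond orders sum to 1 (valence 4) → 3 H
Totals → C:13, H:27, N:1, O:2, S:1.
In Hill order: C13H27NO2S.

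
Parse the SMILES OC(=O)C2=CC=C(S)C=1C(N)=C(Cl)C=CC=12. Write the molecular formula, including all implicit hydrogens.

C11H8ClNO2S

Walk through each heavy atom and fill implicit hydrogens from standard valence (C 4, N 3, O 2, S 2, halogen 1):
  atom 1: O, bond orders sum to 1 (valence 2) → 1 H
  atom 2: C, bond orders sum to 4 (valence 4) → 0 H
  atom 3: O, bond orders sum to 2 (valence 2) → 0 H
  atom 4: C, bond orders sum to 4 (valence 4) → 0 H
  atom 5: C, bond orders sum to 3 (valence 4) → 1 H
  atom 6: C, bond orders sum to 3 (valence 4) → 1 H
  atom 7: C, bond orders sum to 4 (valence 4) → 0 H
  atom 8: S, bond orders sum to 1 (valence 2) → 1 H
  atom 9: C, bond orders sum to 4 (valence 4) → 0 H
  atom 10: C, bond orders sum to 4 (valence 4) → 0 H
  atom 11: N, bond orders sum to 1 (valence 3) → 2 H
  atom 12: C, bond orders sum to 4 (valence 4) → 0 H
  atom 13: Cl (halogen, monovalent) → 0 H
  atom 14: C, bond orders sum to 3 (valence 4) → 1 H
  atom 15: C, bond orders sum to 3 (valence 4) → 1 H
  atom 16: C, bond orders sum to 4 (valence 4) → 0 H
Totals → C:11, H:8, Cl:1, N:1, O:2, S:1.
In Hill order: C11H8ClNO2S.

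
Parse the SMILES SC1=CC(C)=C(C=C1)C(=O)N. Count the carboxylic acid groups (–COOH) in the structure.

Scan the SMILES for the carboxylic acid motif — none present.
Groups that are present: 1 amide, 1 thiol.

0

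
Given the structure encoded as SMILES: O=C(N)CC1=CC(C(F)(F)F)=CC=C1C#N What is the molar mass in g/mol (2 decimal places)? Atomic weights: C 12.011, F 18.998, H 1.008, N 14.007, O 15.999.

228.17 g/mol

First, the molecular formula is C10H7F3N2O (counting implicit H from valence).
  C: 10 × 12.011 = 120.110
  F: 3 × 18.998 = 56.994
  H: 7 × 1.008 = 7.056
  N: 2 × 14.007 = 28.014
  O: 1 × 15.999 = 15.999
Sum: 10×12.011 + 3×18.998 + 7×1.008 + 2×14.007 + 1×15.999 = 228.173 → 228.17 g/mol.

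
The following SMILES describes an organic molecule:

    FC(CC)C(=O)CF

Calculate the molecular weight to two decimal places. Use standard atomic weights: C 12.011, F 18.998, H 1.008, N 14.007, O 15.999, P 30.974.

First, the molecular formula is C5H8F2O (counting implicit H from valence).
  C: 5 × 12.011 = 60.055
  F: 2 × 18.998 = 37.996
  H: 8 × 1.008 = 8.064
  O: 1 × 15.999 = 15.999
Sum: 5×12.011 + 2×18.998 + 8×1.008 + 1×15.999 = 122.114 → 122.11 g/mol.

122.11 g/mol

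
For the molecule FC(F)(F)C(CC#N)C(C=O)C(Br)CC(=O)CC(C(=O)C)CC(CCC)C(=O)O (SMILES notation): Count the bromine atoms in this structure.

Scan the SMILES for Br atoms (remember two-letter symbols like Cl and Br are single atoms).
Bromine count: 1.

1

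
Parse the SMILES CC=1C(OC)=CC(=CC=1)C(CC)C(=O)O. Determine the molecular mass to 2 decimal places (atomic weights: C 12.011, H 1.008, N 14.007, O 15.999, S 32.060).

208.26 g/mol

First, the molecular formula is C12H16O3 (counting implicit H from valence).
  C: 12 × 12.011 = 144.132
  H: 16 × 1.008 = 16.128
  O: 3 × 15.999 = 47.997
Sum: 12×12.011 + 16×1.008 + 3×15.999 = 208.257 → 208.26 g/mol.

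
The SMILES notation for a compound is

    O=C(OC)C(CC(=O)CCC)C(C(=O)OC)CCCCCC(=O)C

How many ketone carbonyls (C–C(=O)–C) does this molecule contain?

2

The ketone motif appears at heavy-atom positions 7, 22 in the SMILES.
Other groups present: 2 ester.
Ketone count: 2.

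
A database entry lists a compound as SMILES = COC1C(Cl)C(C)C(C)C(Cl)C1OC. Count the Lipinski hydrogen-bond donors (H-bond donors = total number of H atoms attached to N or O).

0

Donors: find every N or O and count the H atoms it carries.
  atom 2 (O): bond orders sum to 2 → 0 H
  atom 13 (O): bond orders sum to 2 → 0 H
Lipinski HBD = 0.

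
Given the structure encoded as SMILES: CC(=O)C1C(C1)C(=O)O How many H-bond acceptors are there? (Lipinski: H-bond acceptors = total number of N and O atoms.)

N atoms: 0; O atoms: 3.
Lipinski HBA = 0 + 3 = 3.

3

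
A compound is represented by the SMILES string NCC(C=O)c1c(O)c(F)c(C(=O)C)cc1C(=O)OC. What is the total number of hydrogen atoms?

Walk through each heavy atom and fill implicit hydrogens from standard valence (C 4, N 3, O 2, S 2, halogen 1); for lowercase aromatic atoms, an aromatic c carries 1 H when it has two neighbours and 0 H with three, and aromatic n carries 0 H:
  atom 1: N, bond orders sum to 1 (valence 3) → 2 H
  atom 2: C, bond orders sum to 2 (valence 4) → 2 H
  atom 3: C, bond orders sum to 3 (valence 4) → 1 H
  atom 4: C, bond orders sum to 3 (valence 4) → 1 H
  atom 5: O, bond orders sum to 2 (valence 2) → 0 H
  atom 6: aromatic c, 3 neighbours → 0 H
  atom 7: aromatic c, 3 neighbours → 0 H
  atom 8: O, bond orders sum to 1 (valence 2) → 1 H
  atom 9: aromatic c, 3 neighbours → 0 H
  atom 10: F (halogen, monovalent) → 0 H
  atom 11: aromatic c, 3 neighbours → 0 H
  atom 12: C, bond orders sum to 4 (valence 4) → 0 H
  atom 13: O, bond orders sum to 2 (valence 2) → 0 H
  atom 14: C, bond orders sum to 1 (valence 4) → 3 H
  atom 15: aromatic c, 2 neighbours → 1 H
  atom 16: aromatic c, 3 neighbours → 0 H
  atom 17: C, bond orders sum to 4 (valence 4) → 0 H
  atom 18: O, bond orders sum to 2 (valence 2) → 0 H
  atom 19: O, bond orders sum to 2 (valence 2) → 0 H
  atom 20: C, bond orders sum to 1 (valence 4) → 3 H
Total hydrogens: 14.

14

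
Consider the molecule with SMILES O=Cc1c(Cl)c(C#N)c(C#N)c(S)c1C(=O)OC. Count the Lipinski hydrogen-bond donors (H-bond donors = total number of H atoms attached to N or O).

Donors: find every N or O and count the H atoms it carries.
  atom 1 (O): bond orders sum to 2 → 0 H
  atom 8 (N): bond orders sum to 3 → 0 H
  atom 11 (N): bond orders sum to 3 → 0 H
  atom 16 (O): bond orders sum to 2 → 0 H
  atom 17 (O): bond orders sum to 2 → 0 H
Lipinski HBD = 0.

0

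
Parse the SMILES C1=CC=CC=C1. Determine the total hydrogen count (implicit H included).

Walk through each heavy atom and fill implicit hydrogens from standard valence (C 4, N 3, O 2, S 2, halogen 1):
  atom 1: C, bond orders sum to 3 (valence 4) → 1 H
  atom 2: C, bond orders sum to 3 (valence 4) → 1 H
  atom 3: C, bond orders sum to 3 (valence 4) → 1 H
  atom 4: C, bond orders sum to 3 (valence 4) → 1 H
  atom 5: C, bond orders sum to 3 (valence 4) → 1 H
  atom 6: C, bond orders sum to 3 (valence 4) → 1 H
Total hydrogens: 6.

6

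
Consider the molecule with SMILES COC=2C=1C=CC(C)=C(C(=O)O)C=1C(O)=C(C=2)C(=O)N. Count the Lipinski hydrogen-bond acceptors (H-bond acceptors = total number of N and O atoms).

N atoms: 1; O atoms: 5.
Lipinski HBA = 1 + 5 = 6.

6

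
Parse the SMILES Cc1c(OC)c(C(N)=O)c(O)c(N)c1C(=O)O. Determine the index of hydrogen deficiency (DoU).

Molecular formula: C10H12N2O5.
DoU = (2C + 2 + N − H − X) / 2, where X is the halogen count and O/S are ignored.
    = (2·10 + 2 + 2 − 12 − 0) / 2 = 12 / 2 = 6.

6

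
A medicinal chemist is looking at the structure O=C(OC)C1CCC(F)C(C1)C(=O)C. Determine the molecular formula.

Walk through each heavy atom and fill implicit hydrogens from standard valence (C 4, N 3, O 2, S 2, halogen 1):
  atom 1: O, bond orders sum to 2 (valence 2) → 0 H
  atom 2: C, bond orders sum to 4 (valence 4) → 0 H
  atom 3: O, bond orders sum to 2 (valence 2) → 0 H
  atom 4: C, bond orders sum to 1 (valence 4) → 3 H
  atom 5: C, bond orders sum to 3 (valence 4) → 1 H
  atom 6: C, bond orders sum to 2 (valence 4) → 2 H
  atom 7: C, bond orders sum to 2 (valence 4) → 2 H
  atom 8: C, bond orders sum to 3 (valence 4) → 1 H
  atom 9: F (halogen, monovalent) → 0 H
  atom 10: C, bond orders sum to 3 (valence 4) → 1 H
  atom 11: C, bond orders sum to 2 (valence 4) → 2 H
  atom 12: C, bond orders sum to 4 (valence 4) → 0 H
  atom 13: O, bond orders sum to 2 (valence 2) → 0 H
  atom 14: C, bond orders sum to 1 (valence 4) → 3 H
Totals → C:10, H:15, F:1, O:3.

C10H15FO3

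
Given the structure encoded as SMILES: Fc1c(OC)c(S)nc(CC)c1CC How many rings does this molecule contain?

1

In SMILES, each pair of matching ring-closure digits denotes one ring-closing bond; the number of such bonds equals the number of independent rings.
Ring-closure bonds here: 1.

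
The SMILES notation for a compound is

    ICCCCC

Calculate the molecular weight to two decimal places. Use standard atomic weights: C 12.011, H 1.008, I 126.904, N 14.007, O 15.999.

First, the molecular formula is C5H11I (counting implicit H from valence).
  C: 5 × 12.011 = 60.055
  H: 11 × 1.008 = 11.088
  I: 1 × 126.904 = 126.904
Sum: 5×12.011 + 11×1.008 + 1×126.904 = 198.047 → 198.05 g/mol.

198.05 g/mol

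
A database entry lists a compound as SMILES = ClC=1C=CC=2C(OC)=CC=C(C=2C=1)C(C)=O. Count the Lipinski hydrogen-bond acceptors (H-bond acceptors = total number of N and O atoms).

N atoms: 0; O atoms: 2.
Lipinski HBA = 0 + 2 = 2.

2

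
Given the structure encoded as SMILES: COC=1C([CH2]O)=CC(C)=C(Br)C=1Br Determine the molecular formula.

Walk through each heavy atom and fill implicit hydrogens from standard valence (C 4, N 3, O 2, S 2, halogen 1):
  atom 1: C, bond orders sum to 1 (valence 4) → 3 H
  atom 2: O, bond orders sum to 2 (valence 2) → 0 H
  atom 3: C, bond orders sum to 4 (valence 4) → 0 H
  atom 4: C, bond orders sum to 4 (valence 4) → 0 H
  atom 5: C with explicit H count 2
  atom 6: O, bond orders sum to 1 (valence 2) → 1 H
  atom 7: C, bond orders sum to 3 (valence 4) → 1 H
  atom 8: C, bond orders sum to 4 (valence 4) → 0 H
  atom 9: C, bond orders sum to 1 (valence 4) → 3 H
  atom 10: C, bond orders sum to 4 (valence 4) → 0 H
  atom 11: Br (halogen, monovalent) → 0 H
  atom 12: C, bond orders sum to 4 (valence 4) → 0 H
  atom 13: Br (halogen, monovalent) → 0 H
Totals → C:9, H:10, Br:2, O:2.
In Hill order: C9H10Br2O2.

C9H10Br2O2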